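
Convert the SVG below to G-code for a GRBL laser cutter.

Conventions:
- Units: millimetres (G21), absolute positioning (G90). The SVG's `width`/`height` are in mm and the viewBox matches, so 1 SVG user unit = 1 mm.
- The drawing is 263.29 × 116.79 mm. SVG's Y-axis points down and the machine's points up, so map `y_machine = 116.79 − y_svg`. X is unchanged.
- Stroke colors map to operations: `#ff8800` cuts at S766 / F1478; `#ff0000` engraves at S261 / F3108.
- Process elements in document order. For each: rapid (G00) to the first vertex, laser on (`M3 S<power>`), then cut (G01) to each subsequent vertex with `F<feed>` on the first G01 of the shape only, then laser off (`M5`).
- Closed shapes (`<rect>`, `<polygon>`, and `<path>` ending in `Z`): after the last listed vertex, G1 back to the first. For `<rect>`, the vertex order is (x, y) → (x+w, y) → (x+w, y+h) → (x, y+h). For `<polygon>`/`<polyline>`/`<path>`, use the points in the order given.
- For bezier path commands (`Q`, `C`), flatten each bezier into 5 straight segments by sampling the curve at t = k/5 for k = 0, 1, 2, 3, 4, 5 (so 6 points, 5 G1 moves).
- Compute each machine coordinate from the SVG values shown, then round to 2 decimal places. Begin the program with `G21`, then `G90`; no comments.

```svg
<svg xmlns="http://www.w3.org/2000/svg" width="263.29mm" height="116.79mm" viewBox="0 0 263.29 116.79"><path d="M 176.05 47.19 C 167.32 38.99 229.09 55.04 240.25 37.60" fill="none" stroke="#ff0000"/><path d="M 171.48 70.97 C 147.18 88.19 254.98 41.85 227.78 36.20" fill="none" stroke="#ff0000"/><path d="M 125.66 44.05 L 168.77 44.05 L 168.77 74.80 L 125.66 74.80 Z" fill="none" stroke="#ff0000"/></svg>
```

viewBox `0 0 263.29 116.79` with mm width/height → 1 unit = 1 mm. Flip: y_m = 116.79 − y_svg.

**Shape 1** — `<path>` cubic bezier, stroke `#ff0000` → engrave (S261, F3108). Control points (SVG): P0=(176.05,47.19), P1=(167.32,38.99), P2=(229.09,55.04), P3=(240.25,37.60); sampled at t=k/5. Machine vertices: (176.05,69.60) → (178.30,72.07) → (191.66,71.50) → (210.32,70.64) → (228.45,72.28) → (240.25,79.19). Open path.

**Shape 2** — `<path>` cubic bezier, stroke `#ff0000` → engrave (S261, F3108). Control points (SVG): P0=(171.48,70.97), P1=(147.18,88.19), P2=(254.98,41.85), P3=(227.78,36.20); sampled at t=k/5. Machine vertices: (171.48,45.82) → (170.62,42.28) → (188.63,48.99) → (212.71,60.95) → (230.04,73.15) → (227.78,80.59). Open path.

**Shape 3** — `<path>` rectangle, stroke `#ff0000` → engrave (S261, F3108). Machine vertices: (125.66,72.74) → (168.77,72.74) → (168.77,41.99) → (125.66,41.99) → (125.66,72.74). Closed: final G1 returns to the first vertex.

G21
G90
G00 X176.05 Y69.60
M3 S261
G01 X178.30 Y72.07 F3108
G01 X191.66 Y71.50
G01 X210.32 Y70.64
G01 X228.45 Y72.28
G01 X240.25 Y79.19
M5
G00 X171.48 Y45.82
M3 S261
G01 X170.62 Y42.28 F3108
G01 X188.63 Y48.99
G01 X212.71 Y60.95
G01 X230.04 Y73.15
G01 X227.78 Y80.59
M5
G00 X125.66 Y72.74
M3 S261
G01 X168.77 Y72.74 F3108
G01 X168.77 Y41.99
G01 X125.66 Y41.99
G01 X125.66 Y72.74
M5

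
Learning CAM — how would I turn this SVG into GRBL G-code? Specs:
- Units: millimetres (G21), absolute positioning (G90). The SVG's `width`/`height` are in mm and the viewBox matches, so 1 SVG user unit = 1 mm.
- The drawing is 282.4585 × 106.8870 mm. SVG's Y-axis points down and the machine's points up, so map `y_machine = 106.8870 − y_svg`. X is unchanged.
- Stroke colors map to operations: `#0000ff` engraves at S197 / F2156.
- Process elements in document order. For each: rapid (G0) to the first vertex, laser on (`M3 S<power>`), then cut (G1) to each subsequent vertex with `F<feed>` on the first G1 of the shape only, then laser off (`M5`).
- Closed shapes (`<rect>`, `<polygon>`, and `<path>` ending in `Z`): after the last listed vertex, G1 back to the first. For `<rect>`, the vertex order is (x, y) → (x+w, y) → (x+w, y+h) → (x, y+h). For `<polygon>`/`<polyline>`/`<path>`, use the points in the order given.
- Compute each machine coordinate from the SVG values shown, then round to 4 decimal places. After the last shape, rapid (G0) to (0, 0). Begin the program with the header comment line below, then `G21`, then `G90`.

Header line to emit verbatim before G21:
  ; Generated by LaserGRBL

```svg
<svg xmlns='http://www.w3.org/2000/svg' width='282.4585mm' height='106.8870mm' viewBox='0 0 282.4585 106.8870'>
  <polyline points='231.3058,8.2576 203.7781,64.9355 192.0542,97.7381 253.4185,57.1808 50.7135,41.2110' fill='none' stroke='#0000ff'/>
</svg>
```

viewBox `0 0 282.4585 106.8870` with mm width/height → 1 unit = 1 mm. Flip: y_m = 106.8870 − y_svg.

**Shape 1** — `<polyline>` open polyline, stroke `#0000ff` → engrave (S197, F2156). Machine vertices: (231.3058,98.6294) → (203.7781,41.9515) → (192.0542,9.1489) → (253.4185,49.7062) → (50.7135,65.6760). Open path.

; Generated by LaserGRBL
G21
G90
G0 X231.3058 Y98.6294
M3 S197
G1 X203.7781 Y41.9515 F2156
G1 X192.0542 Y9.1489
G1 X253.4185 Y49.7062
G1 X50.7135 Y65.6760
M5
G0 X0.0000 Y0.0000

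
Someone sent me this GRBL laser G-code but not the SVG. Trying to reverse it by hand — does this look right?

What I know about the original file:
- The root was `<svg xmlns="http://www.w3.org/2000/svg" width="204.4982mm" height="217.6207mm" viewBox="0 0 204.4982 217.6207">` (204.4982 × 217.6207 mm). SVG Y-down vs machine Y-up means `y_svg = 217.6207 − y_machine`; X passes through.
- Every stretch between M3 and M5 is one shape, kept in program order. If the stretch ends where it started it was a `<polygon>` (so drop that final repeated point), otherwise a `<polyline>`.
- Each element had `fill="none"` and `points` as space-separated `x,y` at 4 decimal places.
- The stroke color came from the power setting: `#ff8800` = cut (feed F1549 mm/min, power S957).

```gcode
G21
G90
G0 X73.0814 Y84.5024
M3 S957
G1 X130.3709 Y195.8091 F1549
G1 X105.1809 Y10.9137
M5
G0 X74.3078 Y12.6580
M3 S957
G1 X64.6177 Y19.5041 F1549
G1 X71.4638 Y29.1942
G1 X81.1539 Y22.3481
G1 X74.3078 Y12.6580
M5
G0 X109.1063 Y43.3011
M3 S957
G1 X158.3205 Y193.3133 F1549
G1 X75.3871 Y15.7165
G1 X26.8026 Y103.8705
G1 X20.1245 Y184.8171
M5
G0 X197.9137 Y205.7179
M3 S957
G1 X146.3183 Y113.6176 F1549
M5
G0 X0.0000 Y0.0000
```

Machine Y-up, SVG Y-down with viewBox height 217.6207, so y_svg = 217.6207 − y_machine; X carries over. Every run uses S957, so all elements get stroke `#ff8800` (cut).

Run 1: The run is open, so emit a `<polyline>` with points (Y-flipped): 73.0814,133.1183 130.3709,21.8116 105.1809,206.7070.

Run 2: The run returns to its start, so emit a `<polygon>` with points (Y-flipped): 74.3078,204.9627 64.6177,198.1166 71.4638,188.4265 81.1539,195.2726.

Run 3: The run is open, so emit a `<polyline>` with points (Y-flipped): 109.1063,174.3196 158.3205,24.3074 75.3871,201.9042 26.8026,113.7502 20.1245,32.8036.

Run 4: The run is open, so emit a `<polyline>` with points (Y-flipped): 197.9137,11.9028 146.3183,104.0031.

<svg xmlns="http://www.w3.org/2000/svg" width="204.4982mm" height="217.6207mm" viewBox="0 0 204.4982 217.6207">
  <polyline points="73.0814,133.1183 130.3709,21.8116 105.1809,206.7070" fill="none" stroke="#ff8800"/>
  <polygon points="74.3078,204.9627 64.6177,198.1166 71.4638,188.4265 81.1539,195.2726" fill="none" stroke="#ff8800"/>
  <polyline points="109.1063,174.3196 158.3205,24.3074 75.3871,201.9042 26.8026,113.7502 20.1245,32.8036" fill="none" stroke="#ff8800"/>
  <polyline points="197.9137,11.9028 146.3183,104.0031" fill="none" stroke="#ff8800"/>
</svg>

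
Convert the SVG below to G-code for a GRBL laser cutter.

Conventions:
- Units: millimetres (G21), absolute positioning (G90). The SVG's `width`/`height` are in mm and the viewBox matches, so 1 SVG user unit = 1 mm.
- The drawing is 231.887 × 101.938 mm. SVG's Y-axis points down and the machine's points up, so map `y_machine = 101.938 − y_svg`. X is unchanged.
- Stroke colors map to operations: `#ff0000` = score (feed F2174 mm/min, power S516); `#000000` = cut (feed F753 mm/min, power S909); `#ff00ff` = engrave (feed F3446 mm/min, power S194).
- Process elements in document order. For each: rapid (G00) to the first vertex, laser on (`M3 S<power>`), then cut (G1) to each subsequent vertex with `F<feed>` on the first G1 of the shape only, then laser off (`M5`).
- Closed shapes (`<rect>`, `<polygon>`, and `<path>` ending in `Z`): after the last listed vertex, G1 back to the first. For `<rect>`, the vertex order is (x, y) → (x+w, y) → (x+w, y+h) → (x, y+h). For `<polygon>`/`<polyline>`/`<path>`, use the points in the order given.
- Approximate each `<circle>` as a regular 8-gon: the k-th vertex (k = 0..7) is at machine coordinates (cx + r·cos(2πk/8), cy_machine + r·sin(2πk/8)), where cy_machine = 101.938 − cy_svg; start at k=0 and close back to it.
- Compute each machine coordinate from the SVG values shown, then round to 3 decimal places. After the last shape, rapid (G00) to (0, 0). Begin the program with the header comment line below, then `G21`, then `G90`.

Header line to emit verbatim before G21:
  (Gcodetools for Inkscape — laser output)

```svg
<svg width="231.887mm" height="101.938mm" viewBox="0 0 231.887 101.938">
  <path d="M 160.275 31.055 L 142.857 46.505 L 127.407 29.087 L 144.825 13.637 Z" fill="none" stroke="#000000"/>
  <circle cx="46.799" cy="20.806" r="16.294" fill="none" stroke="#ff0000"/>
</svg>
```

1 u = 1 mm; y_m = 101.938 − y.

[1] `<path>` regular polygon, #000000→cut S909 F753: (160.275,70.883) → (142.857,55.433) → (127.407,72.851) → (144.825,88.301) → (160.275,70.883) (closed)

[2] `<circle>` circle, #ff0000→score S516 F2174: (63.093,81.132) → (58.321,92.654) → (46.799,97.426) → (35.277,92.654) → (30.505,81.132) → (35.277,69.610) → (46.799,64.838) → (58.321,69.610) → (63.093,81.132) (closed)

(Gcodetools for Inkscape — laser output)
G21
G90
G00 X160.275 Y70.883
M3 S909
G1 X142.857 Y55.433 F753
G1 X127.407 Y72.851
G1 X144.825 Y88.301
G1 X160.275 Y70.883
M5
G00 X63.093 Y81.132
M3 S516
G1 X58.321 Y92.654 F2174
G1 X46.799 Y97.426
G1 X35.277 Y92.654
G1 X30.505 Y81.132
G1 X35.277 Y69.610
G1 X46.799 Y64.838
G1 X58.321 Y69.610
G1 X63.093 Y81.132
M5
G00 X0.000 Y0.000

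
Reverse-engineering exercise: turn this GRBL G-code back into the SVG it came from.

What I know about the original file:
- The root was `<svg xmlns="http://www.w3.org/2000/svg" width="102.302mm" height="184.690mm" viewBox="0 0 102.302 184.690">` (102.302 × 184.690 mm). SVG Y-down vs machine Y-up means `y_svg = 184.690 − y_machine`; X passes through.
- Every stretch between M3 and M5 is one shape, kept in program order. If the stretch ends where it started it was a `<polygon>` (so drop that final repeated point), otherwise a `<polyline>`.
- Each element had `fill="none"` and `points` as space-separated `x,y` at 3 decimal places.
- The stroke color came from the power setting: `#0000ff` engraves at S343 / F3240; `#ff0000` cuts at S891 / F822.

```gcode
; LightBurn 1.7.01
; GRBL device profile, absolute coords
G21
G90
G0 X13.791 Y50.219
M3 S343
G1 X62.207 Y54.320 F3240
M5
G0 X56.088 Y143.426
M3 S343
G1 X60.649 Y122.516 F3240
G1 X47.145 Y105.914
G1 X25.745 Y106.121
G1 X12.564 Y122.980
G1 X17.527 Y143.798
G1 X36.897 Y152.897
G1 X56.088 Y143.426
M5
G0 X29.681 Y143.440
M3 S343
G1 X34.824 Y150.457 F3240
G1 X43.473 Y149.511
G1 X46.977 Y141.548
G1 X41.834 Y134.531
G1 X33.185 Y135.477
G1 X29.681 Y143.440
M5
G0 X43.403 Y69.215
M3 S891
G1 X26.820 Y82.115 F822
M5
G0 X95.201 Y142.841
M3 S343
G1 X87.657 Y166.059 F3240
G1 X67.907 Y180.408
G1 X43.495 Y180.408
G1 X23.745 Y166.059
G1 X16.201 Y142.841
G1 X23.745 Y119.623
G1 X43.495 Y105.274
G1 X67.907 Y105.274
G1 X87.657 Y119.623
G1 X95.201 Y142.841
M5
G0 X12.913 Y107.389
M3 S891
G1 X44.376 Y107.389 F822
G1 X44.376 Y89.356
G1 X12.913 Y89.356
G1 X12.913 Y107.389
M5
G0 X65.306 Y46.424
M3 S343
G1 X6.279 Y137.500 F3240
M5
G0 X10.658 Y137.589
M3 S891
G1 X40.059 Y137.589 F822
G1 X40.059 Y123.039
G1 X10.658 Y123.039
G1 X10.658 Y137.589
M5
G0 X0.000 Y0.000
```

y_svg = 184.690 − y_m.

[1] S343→`#0000ff` (engrave); open run; points: 13.791,134.471 62.207,130.370

[2] S343→`#0000ff` (engrave); closed run; points: 56.088,41.264 60.649,62.174 47.145,78.776 25.745,78.569 12.564,61.710 17.527,40.892 36.897,31.793

[3] S343→`#0000ff` (engrave); closed run; points: 29.681,41.250 34.824,34.233 43.473,35.179 46.977,43.142 41.834,50.159 33.185,49.213

[4] S891→`#ff0000` (cut); open run; points: 43.403,115.475 26.820,102.575

[5] S343→`#0000ff` (engrave); closed run; points: 95.201,41.849 87.657,18.631 67.907,4.282 43.495,4.282 23.745,18.631 16.201,41.849 23.745,65.067 43.495,79.416 67.907,79.416 87.657,65.067

[6] S891→`#ff0000` (cut); closed run; points: 12.913,77.301 44.376,77.301 44.376,95.334 12.913,95.334

[7] S343→`#0000ff` (engrave); open run; points: 65.306,138.266 6.279,47.190

[8] S891→`#ff0000` (cut); closed run; points: 10.658,47.101 40.059,47.101 40.059,61.651 10.658,61.651

<svg xmlns="http://www.w3.org/2000/svg" width="102.302mm" height="184.690mm" viewBox="0 0 102.302 184.690">
  <polyline points="13.791,134.471 62.207,130.370" fill="none" stroke="#0000ff"/>
  <polygon points="56.088,41.264 60.649,62.174 47.145,78.776 25.745,78.569 12.564,61.710 17.527,40.892 36.897,31.793" fill="none" stroke="#0000ff"/>
  <polygon points="29.681,41.250 34.824,34.233 43.473,35.179 46.977,43.142 41.834,50.159 33.185,49.213" fill="none" stroke="#0000ff"/>
  <polyline points="43.403,115.475 26.820,102.575" fill="none" stroke="#ff0000"/>
  <polygon points="95.201,41.849 87.657,18.631 67.907,4.282 43.495,4.282 23.745,18.631 16.201,41.849 23.745,65.067 43.495,79.416 67.907,79.416 87.657,65.067" fill="none" stroke="#0000ff"/>
  <polygon points="12.913,77.301 44.376,77.301 44.376,95.334 12.913,95.334" fill="none" stroke="#ff0000"/>
  <polyline points="65.306,138.266 6.279,47.190" fill="none" stroke="#0000ff"/>
  <polygon points="10.658,47.101 40.059,47.101 40.059,61.651 10.658,61.651" fill="none" stroke="#ff0000"/>
</svg>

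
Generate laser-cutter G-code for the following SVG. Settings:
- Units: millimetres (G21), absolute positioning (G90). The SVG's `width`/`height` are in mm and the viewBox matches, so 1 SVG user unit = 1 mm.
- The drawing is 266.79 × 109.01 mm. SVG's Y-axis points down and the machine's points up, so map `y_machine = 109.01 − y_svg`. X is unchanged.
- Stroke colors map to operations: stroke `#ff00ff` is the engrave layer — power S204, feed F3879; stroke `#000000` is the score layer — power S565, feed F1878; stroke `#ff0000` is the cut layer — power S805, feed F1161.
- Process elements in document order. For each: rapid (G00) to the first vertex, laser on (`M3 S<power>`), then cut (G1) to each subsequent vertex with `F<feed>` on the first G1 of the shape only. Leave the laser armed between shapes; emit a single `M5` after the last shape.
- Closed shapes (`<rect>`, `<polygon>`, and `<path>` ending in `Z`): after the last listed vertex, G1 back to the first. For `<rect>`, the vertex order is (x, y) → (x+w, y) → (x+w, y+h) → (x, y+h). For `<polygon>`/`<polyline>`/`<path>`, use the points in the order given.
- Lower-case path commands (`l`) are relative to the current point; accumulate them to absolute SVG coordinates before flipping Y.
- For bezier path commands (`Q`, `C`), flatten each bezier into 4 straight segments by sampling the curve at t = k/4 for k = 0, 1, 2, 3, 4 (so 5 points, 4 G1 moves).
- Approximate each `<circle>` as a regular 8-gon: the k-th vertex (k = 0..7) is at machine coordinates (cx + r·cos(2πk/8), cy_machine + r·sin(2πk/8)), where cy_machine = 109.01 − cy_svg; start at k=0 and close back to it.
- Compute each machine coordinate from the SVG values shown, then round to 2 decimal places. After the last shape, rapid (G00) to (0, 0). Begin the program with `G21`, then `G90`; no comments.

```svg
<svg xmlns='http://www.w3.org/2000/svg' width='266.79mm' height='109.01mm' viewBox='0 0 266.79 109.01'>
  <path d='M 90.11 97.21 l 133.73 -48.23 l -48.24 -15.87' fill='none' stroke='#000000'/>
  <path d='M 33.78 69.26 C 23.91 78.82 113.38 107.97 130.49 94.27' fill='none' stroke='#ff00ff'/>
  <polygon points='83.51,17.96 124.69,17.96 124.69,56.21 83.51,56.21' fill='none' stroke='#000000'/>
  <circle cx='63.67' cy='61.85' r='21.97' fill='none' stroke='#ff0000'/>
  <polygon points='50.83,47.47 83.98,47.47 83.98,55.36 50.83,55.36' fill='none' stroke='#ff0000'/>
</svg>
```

viewBox `0 0 266.79 109.01` with mm width/height → 1 unit = 1 mm. Flip: y_m = 109.01 − y_svg.

**Shape 1** — `<path>` open polyline, stroke `#000000` → score (S565, F1878). Machine vertices: (90.11,11.80) → (223.84,60.03) → (175.60,75.90). Open path.

**Shape 2** — `<path>` cubic bezier, stroke `#ff00ff` → engrave (S204, F3879). Control points (SVG): P0=(33.78,69.26), P1=(23.91,78.82), P2=(113.38,107.97), P3=(130.49,94.27); sampled at t=k/4. Machine vertices: (33.78,39.75) → (42.32,29.88) → (72.02,18.52) → (106.77,11.52) → (130.49,14.74). Open path.

**Shape 3** — `<polygon>` rectangle, stroke `#000000` → score (S565, F1878). Machine vertices: (83.51,91.05) → (124.69,91.05) → (124.69,52.80) → (83.51,52.80) → (83.51,91.05). Closed: final G1 returns to the first vertex.

**Shape 4** — `<circle>` circle, stroke `#ff0000` → cut (S805, F1161). Machine vertices: (85.64,47.16) → (79.21,62.70) → (63.67,69.13) → (48.13,62.70) → (41.70,47.16) → (48.13,31.62) → (63.67,25.19) → (79.21,31.62) → (85.64,47.16). Closed: final G1 returns to the first vertex.

**Shape 5** — `<polygon>` rectangle, stroke `#ff0000` → cut (S805, F1161). Machine vertices: (50.83,61.54) → (83.98,61.54) → (83.98,53.65) → (50.83,53.65) → (50.83,61.54). Closed: final G1 returns to the first vertex.

G21
G90
G00 X90.11 Y11.80
M3 S565
G1 X223.84 Y60.03 F1878
G1 X175.60 Y75.90
G00 X33.78 Y39.75
M3 S204
G1 X42.32 Y29.88 F3879
G1 X72.02 Y18.52
G1 X106.77 Y11.52
G1 X130.49 Y14.74
G00 X83.51 Y91.05
M3 S565
G1 X124.69 Y91.05 F1878
G1 X124.69 Y52.80
G1 X83.51 Y52.80
G1 X83.51 Y91.05
G00 X85.64 Y47.16
M3 S805
G1 X79.21 Y62.70 F1161
G1 X63.67 Y69.13
G1 X48.13 Y62.70
G1 X41.70 Y47.16
G1 X48.13 Y31.62
G1 X63.67 Y25.19
G1 X79.21 Y31.62
G1 X85.64 Y47.16
G00 X50.83 Y61.54
M3 S805
G1 X83.98 Y61.54 F1161
G1 X83.98 Y53.65
G1 X50.83 Y53.65
G1 X50.83 Y61.54
M5
G00 X0.00 Y0.00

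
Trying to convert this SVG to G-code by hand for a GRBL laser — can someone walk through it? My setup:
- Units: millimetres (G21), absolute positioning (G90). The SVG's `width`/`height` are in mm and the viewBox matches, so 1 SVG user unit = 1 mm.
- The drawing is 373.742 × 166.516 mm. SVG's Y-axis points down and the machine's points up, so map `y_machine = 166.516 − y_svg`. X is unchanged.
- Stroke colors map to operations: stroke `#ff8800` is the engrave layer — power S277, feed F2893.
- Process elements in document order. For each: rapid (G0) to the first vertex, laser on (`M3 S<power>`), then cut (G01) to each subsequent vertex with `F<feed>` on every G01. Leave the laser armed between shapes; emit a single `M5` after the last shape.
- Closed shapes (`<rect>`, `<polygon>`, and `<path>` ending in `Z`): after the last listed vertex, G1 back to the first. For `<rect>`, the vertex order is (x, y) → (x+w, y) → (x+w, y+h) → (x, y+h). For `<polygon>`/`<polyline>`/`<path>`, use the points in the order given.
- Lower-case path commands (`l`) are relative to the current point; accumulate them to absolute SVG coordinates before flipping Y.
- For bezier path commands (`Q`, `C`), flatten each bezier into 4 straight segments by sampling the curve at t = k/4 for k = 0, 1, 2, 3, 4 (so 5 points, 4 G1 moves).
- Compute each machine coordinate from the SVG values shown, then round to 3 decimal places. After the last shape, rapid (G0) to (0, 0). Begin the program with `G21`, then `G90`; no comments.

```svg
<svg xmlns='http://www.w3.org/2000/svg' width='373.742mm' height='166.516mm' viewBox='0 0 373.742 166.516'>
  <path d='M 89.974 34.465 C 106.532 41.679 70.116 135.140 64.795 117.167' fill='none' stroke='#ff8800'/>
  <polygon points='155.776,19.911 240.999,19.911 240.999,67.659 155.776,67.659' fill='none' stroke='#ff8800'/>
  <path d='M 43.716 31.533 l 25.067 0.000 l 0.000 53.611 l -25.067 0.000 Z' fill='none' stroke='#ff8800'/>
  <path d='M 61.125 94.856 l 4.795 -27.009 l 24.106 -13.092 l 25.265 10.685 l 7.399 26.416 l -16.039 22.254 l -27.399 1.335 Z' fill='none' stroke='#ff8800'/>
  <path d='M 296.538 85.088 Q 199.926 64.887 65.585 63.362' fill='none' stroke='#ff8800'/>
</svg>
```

G21
G90
G0 X89.974 Y132.051
M3 S277
G01 X93.773 Y113.558 F2893
G01 X85.589 Y81.255 F2893
G01 X73.302 Y53.674 F2893
G01 X64.795 Y49.349 F2893
G0 X155.776 Y146.605
M3 S277
G01 X240.999 Y146.605 F2893
G01 X240.999 Y98.857 F2893
G01 X155.776 Y98.857 F2893
G01 X155.776 Y146.605 F2893
G0 X43.716 Y134.983
M3 S277
G01 X68.783 Y134.983 F2893
G01 X68.783 Y81.372 F2893
G01 X43.716 Y81.372 F2893
G01 X43.716 Y134.983 F2893
G0 X61.125 Y71.660
M3 S277
G01 X65.920 Y98.669 F2893
G01 X90.026 Y111.761 F2893
G01 X115.291 Y101.076 F2893
G01 X122.690 Y74.660 F2893
G01 X106.651 Y52.406 F2893
G01 X79.252 Y51.071 F2893
G01 X61.125 Y71.660 F2893
G0 X296.538 Y81.428
M3 S277
G01 X245.874 Y90.361 F2893
G01 X190.494 Y96.960 F2893
G01 X130.397 Y101.224 F2893
G01 X65.585 Y103.154 F2893
M5
G0 X0.000 Y0.000

viewBox `0 0 373.742 166.516` with mm width/height → 1 unit = 1 mm. Flip: y_m = 166.516 − y_svg.

**Shape 1** — `<path>` cubic bezier, stroke `#ff8800` → engrave (S277, F2893). Control points (SVG): P0=(89.974,34.465), P1=(106.532,41.679), P2=(70.116,135.140), P3=(64.795,117.167); sampled at t=k/4. Machine vertices: (89.974,132.051) → (93.773,113.558) → (85.589,81.255) → (73.302,53.674) → (64.795,49.349). Open path.

**Shape 2** — `<polygon>` rectangle, stroke `#ff8800` → engrave (S277, F2893). Machine vertices: (155.776,146.605) → (240.999,146.605) → (240.999,98.857) → (155.776,98.857) → (155.776,146.605). Closed: final G1 returns to the first vertex.

**Shape 3** — `<path>` rectangle, stroke `#ff8800` → engrave (S277, F2893). Machine vertices: (43.716,134.983) → (68.783,134.983) → (68.783,81.372) → (43.716,81.372) → (43.716,134.983). Closed: final G1 returns to the first vertex.

**Shape 4** — `<path>` regular polygon, stroke `#ff8800` → engrave (S277, F2893). Machine vertices: (61.125,71.660) → (65.920,98.669) → (90.026,111.761) → (115.291,101.076) → (122.690,74.660) → (106.651,52.406) → (79.252,51.071) → (61.125,71.660). Closed: final G1 returns to the first vertex.

**Shape 5** — `<path>` quadratic bezier, stroke `#ff8800` → engrave (S277, F2893). Control points (SVG): P0=(296.538,85.088), P1=(199.926,64.887), P2=(65.585,63.362); sampled at t=k/4. Machine vertices: (296.538,81.428) → (245.874,90.361) → (190.494,96.960) → (130.397,101.224) → (65.585,103.154). Open path.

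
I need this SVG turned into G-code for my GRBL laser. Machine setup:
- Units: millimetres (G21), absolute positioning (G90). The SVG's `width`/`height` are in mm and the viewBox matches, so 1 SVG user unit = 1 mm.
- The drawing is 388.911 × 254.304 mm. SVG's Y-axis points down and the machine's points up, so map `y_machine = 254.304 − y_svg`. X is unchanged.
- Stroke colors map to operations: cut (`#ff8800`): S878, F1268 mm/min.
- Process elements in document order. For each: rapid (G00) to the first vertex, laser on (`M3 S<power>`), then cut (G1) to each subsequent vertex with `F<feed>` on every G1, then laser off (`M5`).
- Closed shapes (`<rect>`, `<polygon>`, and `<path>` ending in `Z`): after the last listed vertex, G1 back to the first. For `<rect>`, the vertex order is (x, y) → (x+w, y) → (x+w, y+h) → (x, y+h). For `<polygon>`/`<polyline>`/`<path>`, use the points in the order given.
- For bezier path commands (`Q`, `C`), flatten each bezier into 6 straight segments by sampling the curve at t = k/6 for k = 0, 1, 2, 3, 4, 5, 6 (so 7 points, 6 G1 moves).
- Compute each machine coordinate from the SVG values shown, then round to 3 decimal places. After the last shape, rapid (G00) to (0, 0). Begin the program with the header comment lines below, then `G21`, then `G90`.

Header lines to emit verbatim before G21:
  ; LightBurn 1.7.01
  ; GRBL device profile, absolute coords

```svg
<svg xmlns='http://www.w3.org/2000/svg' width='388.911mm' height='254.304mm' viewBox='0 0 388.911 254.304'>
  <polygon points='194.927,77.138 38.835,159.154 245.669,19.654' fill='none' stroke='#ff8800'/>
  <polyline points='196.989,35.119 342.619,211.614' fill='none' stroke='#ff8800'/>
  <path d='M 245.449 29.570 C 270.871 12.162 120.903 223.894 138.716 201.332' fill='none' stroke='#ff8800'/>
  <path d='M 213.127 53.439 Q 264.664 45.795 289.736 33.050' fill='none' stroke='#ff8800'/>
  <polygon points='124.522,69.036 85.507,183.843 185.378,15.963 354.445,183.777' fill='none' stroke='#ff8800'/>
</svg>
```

; LightBurn 1.7.01
; GRBL device profile, absolute coords
G21
G90
G00 X194.927 Y177.166
M3 S878
G1 X38.835 Y95.150 F1268
G1 X245.669 Y234.650 F1268
G1 X194.927 Y177.166 F1268
M5
G00 X196.989 Y219.185
M3 S878
G1 X342.619 Y42.690 F1268
M5
G00 X245.449 Y224.734
M3 S878
G1 X245.133 Y216.489 F1268
G1 X225.118 Y182.926 F1268
G1 X194.936 Y136.920 F1268
G1 X164.120 Y91.344 F1268
G1 X142.202 Y59.070 F1268
G1 X138.716 Y52.972 F1268
M5
G00 X213.127 Y200.865
M3 S878
G1 X229.571 Y203.555 F1268
G1 X244.544 Y206.528 F1268
G1 X258.048 Y209.784 F1268
G1 X270.081 Y213.324 F1268
G1 X280.644 Y217.147 F1268
G1 X289.736 Y221.254 F1268
M5
G00 X124.522 Y185.268
M3 S878
G1 X85.507 Y70.461 F1268
G1 X185.378 Y238.341 F1268
G1 X354.445 Y70.527 F1268
G1 X124.522 Y185.268 F1268
M5
G00 X0.000 Y0.000

1 u = 1 mm; y_m = 254.304 − y.

[1] `<polygon>` closed polygon, #ff8800→cut S878 F1268: (194.927,177.166) → (38.835,95.150) → (245.669,234.650) → (194.927,177.166) (closed)

[2] `<polyline>` line segment, #ff8800→cut S878 F1268: (196.989,219.185) → (342.619,42.690)

[3] `<path>` cubic bezier, #ff8800→cut S878 F1268: (245.449,224.734) → (245.133,216.489) → (225.118,182.926) → (194.936,136.920) → (164.120,91.344) → (142.202,59.070) → (138.716,52.972)

[4] `<path>` quadratic bezier, #ff8800→cut S878 F1268: (213.127,200.865) → (229.571,203.555) → (244.544,206.528) → (258.048,209.784) → (270.081,213.324) → (280.644,217.147) → (289.736,221.254)

[5] `<polygon>` closed polygon, #ff8800→cut S878 F1268: (124.522,185.268) → (85.507,70.461) → (185.378,238.341) → (354.445,70.527) → (124.522,185.268) (closed)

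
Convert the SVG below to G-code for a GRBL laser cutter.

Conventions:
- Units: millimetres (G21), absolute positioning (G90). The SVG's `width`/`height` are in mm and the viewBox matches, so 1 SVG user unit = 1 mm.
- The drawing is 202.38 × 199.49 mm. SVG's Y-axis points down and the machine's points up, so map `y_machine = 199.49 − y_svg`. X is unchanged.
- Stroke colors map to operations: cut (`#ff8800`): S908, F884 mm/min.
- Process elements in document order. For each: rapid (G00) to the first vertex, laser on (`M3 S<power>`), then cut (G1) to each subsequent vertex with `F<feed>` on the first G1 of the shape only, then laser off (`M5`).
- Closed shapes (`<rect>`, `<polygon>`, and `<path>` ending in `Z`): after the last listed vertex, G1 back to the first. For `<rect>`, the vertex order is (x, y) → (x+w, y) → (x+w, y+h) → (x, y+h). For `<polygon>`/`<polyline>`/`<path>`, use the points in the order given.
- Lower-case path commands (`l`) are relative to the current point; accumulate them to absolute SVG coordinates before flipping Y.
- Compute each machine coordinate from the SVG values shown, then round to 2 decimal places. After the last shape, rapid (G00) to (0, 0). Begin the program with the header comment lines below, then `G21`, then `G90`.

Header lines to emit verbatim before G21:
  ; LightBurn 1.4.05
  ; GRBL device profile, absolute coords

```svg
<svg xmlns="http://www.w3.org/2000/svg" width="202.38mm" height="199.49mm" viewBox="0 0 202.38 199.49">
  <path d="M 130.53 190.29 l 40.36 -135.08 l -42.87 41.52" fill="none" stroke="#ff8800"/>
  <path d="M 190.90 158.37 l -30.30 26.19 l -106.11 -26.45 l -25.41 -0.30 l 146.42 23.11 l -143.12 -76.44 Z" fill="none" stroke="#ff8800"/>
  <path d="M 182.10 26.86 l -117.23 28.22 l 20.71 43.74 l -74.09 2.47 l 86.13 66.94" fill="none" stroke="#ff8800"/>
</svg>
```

; LightBurn 1.4.05
; GRBL device profile, absolute coords
G21
G90
G00 X130.53 Y9.20
M3 S908
G1 X170.89 Y144.28 F884
G1 X128.02 Y102.76
M5
G00 X190.90 Y41.12
M3 S908
G1 X160.60 Y14.93 F884
G1 X54.49 Y41.38
G1 X29.08 Y41.68
G1 X175.50 Y18.57
G1 X32.38 Y95.01
G1 X190.90 Y41.12
M5
G00 X182.10 Y172.63
M3 S908
G1 X64.87 Y144.41 F884
G1 X85.58 Y100.67
G1 X11.49 Y98.20
G1 X97.62 Y31.26
M5
G00 X0.00 Y0.00

1 u = 1 mm; y_m = 199.49 − y.

[1] `<path>` open polyline, #ff8800→cut S908 F884: (130.53,9.20) → (170.89,144.28) → (128.02,102.76)

[2] `<path>` closed polygon, #ff8800→cut S908 F884: (190.90,41.12) → (160.60,14.93) → (54.49,41.38) → (29.08,41.68) → (175.50,18.57) → (32.38,95.01) → (190.90,41.12) (closed)

[3] `<path>` open polyline, #ff8800→cut S908 F884: (182.10,172.63) → (64.87,144.41) → (85.58,100.67) → (11.49,98.20) → (97.62,31.26)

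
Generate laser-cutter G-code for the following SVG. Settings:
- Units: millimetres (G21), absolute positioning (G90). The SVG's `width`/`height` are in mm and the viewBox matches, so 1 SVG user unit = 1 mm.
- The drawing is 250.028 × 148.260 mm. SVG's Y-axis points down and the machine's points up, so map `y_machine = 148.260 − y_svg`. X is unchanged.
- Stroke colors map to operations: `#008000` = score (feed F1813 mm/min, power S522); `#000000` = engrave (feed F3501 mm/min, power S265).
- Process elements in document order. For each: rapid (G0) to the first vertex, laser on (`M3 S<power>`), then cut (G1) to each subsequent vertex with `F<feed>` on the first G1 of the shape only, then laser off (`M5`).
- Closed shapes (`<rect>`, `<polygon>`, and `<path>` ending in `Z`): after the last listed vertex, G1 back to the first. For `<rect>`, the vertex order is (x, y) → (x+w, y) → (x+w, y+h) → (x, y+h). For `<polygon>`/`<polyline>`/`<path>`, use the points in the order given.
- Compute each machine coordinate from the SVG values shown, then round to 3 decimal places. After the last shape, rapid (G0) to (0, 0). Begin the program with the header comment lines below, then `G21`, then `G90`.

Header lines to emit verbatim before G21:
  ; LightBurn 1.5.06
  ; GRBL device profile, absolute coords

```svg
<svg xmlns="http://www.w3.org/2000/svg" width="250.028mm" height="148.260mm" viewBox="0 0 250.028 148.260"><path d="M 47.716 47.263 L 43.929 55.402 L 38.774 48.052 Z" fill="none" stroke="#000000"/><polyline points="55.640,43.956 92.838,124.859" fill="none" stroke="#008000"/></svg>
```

; LightBurn 1.5.06
; GRBL device profile, absolute coords
G21
G90
G0 X47.716 Y100.997
M3 S265
G1 X43.929 Y92.858 F3501
G1 X38.774 Y100.208
G1 X47.716 Y100.997
M5
G0 X55.640 Y104.304
M3 S522
G1 X92.838 Y23.401 F1813
M5
G0 X0.000 Y0.000

1 u = 1 mm; y_m = 148.260 − y.

[1] `<path>` regular polygon, #000000→engrave S265 F3501: (47.716,100.997) → (43.929,92.858) → (38.774,100.208) → (47.716,100.997) (closed)

[2] `<polyline>` line segment, #008000→score S522 F1813: (55.640,104.304) → (92.838,23.401)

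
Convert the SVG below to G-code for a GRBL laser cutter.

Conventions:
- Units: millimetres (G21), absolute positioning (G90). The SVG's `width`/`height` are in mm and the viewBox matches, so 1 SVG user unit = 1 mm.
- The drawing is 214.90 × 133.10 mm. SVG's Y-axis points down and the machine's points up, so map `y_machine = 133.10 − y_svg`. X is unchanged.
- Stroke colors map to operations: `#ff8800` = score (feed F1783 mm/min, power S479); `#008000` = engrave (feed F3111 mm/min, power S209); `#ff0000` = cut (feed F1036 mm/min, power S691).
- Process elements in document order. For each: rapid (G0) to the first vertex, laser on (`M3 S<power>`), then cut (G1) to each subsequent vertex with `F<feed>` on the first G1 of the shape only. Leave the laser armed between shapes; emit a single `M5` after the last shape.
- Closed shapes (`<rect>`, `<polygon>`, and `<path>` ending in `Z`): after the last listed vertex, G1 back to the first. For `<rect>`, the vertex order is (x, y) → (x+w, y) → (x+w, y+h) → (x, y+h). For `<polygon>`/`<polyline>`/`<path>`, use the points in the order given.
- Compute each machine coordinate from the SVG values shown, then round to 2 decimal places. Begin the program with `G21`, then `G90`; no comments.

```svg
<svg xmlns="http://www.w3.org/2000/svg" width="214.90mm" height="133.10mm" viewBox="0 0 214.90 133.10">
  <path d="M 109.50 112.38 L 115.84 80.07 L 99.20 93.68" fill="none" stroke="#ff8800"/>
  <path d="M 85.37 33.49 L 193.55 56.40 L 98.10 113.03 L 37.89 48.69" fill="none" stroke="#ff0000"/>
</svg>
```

viewBox `0 0 214.90 133.10` with mm width/height → 1 unit = 1 mm. Flip: y_m = 133.10 − y_svg.

**Shape 1** — `<path>` open polyline, stroke `#ff8800` → score (S479, F1783). Machine vertices: (109.50,20.72) → (115.84,53.03) → (99.20,39.42). Open path.

**Shape 2** — `<path>` open polyline, stroke `#ff0000` → cut (S691, F1036). Machine vertices: (85.37,99.61) → (193.55,76.70) → (98.10,20.07) → (37.89,84.41). Open path.

G21
G90
G0 X109.50 Y20.72
M3 S479
G1 X115.84 Y53.03 F1783
G1 X99.20 Y39.42
G0 X85.37 Y99.61
M3 S691
G1 X193.55 Y76.70 F1036
G1 X98.10 Y20.07
G1 X37.89 Y84.41
M5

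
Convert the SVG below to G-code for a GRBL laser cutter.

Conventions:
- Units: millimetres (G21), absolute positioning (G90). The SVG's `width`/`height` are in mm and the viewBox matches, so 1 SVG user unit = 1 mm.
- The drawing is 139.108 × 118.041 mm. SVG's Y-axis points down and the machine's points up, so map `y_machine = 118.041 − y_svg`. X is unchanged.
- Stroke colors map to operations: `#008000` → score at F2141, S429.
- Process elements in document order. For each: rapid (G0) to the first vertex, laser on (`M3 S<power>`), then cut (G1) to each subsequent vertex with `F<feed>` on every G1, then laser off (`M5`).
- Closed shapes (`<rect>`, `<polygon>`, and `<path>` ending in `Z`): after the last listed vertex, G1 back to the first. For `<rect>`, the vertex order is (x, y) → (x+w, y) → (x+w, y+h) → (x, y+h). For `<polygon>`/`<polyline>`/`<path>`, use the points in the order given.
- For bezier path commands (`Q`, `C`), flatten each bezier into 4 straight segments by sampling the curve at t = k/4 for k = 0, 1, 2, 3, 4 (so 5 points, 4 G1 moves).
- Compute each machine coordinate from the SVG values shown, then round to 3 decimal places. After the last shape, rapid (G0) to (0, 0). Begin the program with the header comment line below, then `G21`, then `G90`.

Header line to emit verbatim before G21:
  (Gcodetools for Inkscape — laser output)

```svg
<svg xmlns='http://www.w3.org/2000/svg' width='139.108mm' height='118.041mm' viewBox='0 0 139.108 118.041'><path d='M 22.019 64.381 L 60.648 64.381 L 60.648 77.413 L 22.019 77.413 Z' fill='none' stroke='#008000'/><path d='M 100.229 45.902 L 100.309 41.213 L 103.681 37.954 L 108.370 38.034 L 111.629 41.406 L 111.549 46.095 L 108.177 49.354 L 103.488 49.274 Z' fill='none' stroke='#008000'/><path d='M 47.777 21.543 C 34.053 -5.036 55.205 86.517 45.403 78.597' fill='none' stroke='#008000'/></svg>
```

(Gcodetools for Inkscape — laser output)
G21
G90
G0 X22.019 Y53.660
M3 S429
G1 X60.648 Y53.660 F2141
G1 X60.648 Y40.628 F2141
G1 X22.019 Y40.628 F2141
G1 X22.019 Y53.660 F2141
M5
G0 X100.229 Y72.139
M3 S429
G1 X100.309 Y76.828 F2141
G1 X103.681 Y80.087 F2141
G1 X108.370 Y80.007 F2141
G1 X111.629 Y76.635 F2141
G1 X111.549 Y71.946 F2141
G1 X108.177 Y68.687 F2141
G1 X103.488 Y68.767 F2141
G1 X100.229 Y72.139 F2141
M5
G0 X47.777 Y96.498
M3 S429
G1 X42.995 Y97.683 F2141
G1 X45.119 Y74.968 F2141
G1 X47.979 Y48.755 F2141
G1 X45.403 Y39.444 F2141
M5
G0 X0.000 Y0.000

1 u = 1 mm; y_m = 118.041 − y.

[1] `<path>` rectangle, #008000→score S429 F2141: (22.019,53.660) → (60.648,53.660) → (60.648,40.628) → (22.019,40.628) → (22.019,53.660) (closed)

[2] `<path>` regular polygon, #008000→score S429 F2141: (100.229,72.139) → (100.309,76.828) → (103.681,80.087) → (108.370,80.007) → (111.629,76.635) → (111.549,71.946) → (108.177,68.687) → (103.488,68.767) → (100.229,72.139) (closed)

[3] `<path>` cubic bezier, #008000→score S429 F2141: (47.777,96.498) → (42.995,97.683) → (45.119,74.968) → (47.979,48.755) → (45.403,39.444)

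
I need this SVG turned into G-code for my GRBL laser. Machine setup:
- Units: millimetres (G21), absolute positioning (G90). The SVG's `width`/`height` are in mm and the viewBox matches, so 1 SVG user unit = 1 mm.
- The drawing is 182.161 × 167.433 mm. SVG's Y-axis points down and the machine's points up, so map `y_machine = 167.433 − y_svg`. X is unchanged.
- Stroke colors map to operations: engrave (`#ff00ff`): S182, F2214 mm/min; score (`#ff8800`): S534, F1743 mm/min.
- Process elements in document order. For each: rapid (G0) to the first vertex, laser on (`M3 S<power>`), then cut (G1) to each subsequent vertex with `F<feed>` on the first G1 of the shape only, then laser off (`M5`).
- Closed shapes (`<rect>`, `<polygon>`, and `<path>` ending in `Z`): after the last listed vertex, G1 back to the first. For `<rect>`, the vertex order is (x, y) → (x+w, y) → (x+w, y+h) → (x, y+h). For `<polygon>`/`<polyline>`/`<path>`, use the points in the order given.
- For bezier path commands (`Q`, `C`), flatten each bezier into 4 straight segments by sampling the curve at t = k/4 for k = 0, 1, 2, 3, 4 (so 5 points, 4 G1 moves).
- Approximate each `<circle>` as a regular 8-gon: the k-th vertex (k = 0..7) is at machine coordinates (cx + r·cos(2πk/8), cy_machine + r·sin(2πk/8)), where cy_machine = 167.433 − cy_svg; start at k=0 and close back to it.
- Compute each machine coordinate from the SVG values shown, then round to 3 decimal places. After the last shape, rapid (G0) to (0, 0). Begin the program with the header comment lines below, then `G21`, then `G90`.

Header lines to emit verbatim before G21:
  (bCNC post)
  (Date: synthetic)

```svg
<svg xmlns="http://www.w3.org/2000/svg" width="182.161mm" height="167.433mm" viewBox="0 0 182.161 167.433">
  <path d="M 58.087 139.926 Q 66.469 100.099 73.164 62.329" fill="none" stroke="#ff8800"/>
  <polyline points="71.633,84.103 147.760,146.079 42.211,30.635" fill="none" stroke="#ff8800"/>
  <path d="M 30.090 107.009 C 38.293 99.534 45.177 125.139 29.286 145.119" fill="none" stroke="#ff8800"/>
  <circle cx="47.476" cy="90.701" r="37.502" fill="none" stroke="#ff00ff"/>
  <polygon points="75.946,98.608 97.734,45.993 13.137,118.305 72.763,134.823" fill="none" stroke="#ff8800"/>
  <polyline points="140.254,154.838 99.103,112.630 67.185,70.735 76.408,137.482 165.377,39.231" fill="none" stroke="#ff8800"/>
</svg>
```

1 u = 1 mm; y_m = 167.433 − y.

[1] `<path>` quadratic bezier, #ff8800→score S534 F1743: (58.087,27.507) → (62.173,47.292) → (66.047,66.820) → (69.711,86.090) → (73.164,105.104)

[2] `<polyline>` open polyline, #ff8800→score S534 F1743: (71.633,83.330) → (147.760,21.354) → (42.211,136.798)

[3] `<path>` cubic bezier, #ff8800→score S534 F1743: (30.090,60.424) → (35.660,60.433) → (38.723,51.665) → (37.269,37.749) → (29.286,22.314)

[4] `<circle>` circle, #ff00ff→engrave S182 F2214: (84.978,76.732) → (73.994,103.250) → (47.476,114.234) → (20.958,103.250) → (9.974,76.732) → (20.958,50.214) → (47.476,39.230) → (73.994,50.214) → (84.978,76.732) (closed)

[5] `<polygon>` closed polygon, #ff8800→score S534 F1743: (75.946,68.825) → (97.734,121.440) → (13.137,49.128) → (72.763,32.610) → (75.946,68.825) (closed)

[6] `<polyline>` open polyline, #ff8800→score S534 F1743: (140.254,12.595) → (99.103,54.803) → (67.185,96.698) → (76.408,29.951) → (165.377,128.202)

(bCNC post)
(Date: synthetic)
G21
G90
G0 X58.087 Y27.507
M3 S534
G1 X62.173 Y47.292 F1743
G1 X66.047 Y66.820
G1 X69.711 Y86.090
G1 X73.164 Y105.104
M5
G0 X71.633 Y83.330
M3 S534
G1 X147.760 Y21.354 F1743
G1 X42.211 Y136.798
M5
G0 X30.090 Y60.424
M3 S534
G1 X35.660 Y60.433 F1743
G1 X38.723 Y51.665
G1 X37.269 Y37.749
G1 X29.286 Y22.314
M5
G0 X84.978 Y76.732
M3 S182
G1 X73.994 Y103.250 F2214
G1 X47.476 Y114.234
G1 X20.958 Y103.250
G1 X9.974 Y76.732
G1 X20.958 Y50.214
G1 X47.476 Y39.230
G1 X73.994 Y50.214
G1 X84.978 Y76.732
M5
G0 X75.946 Y68.825
M3 S534
G1 X97.734 Y121.440 F1743
G1 X13.137 Y49.128
G1 X72.763 Y32.610
G1 X75.946 Y68.825
M5
G0 X140.254 Y12.595
M3 S534
G1 X99.103 Y54.803 F1743
G1 X67.185 Y96.698
G1 X76.408 Y29.951
G1 X165.377 Y128.202
M5
G0 X0.000 Y0.000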